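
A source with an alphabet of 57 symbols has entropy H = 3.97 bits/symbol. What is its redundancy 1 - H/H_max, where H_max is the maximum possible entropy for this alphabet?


H_max = log2(K) = log2(57) = 5.8329 bits/symbol. Redundancy = 1 - H/H_max = 1 - 3.97/5.8329 = 1 - 0.6806 = 0.3194

0.3194


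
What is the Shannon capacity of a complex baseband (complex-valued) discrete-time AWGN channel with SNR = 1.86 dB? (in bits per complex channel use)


SNR_linear = 10^(1.86/10) = 1.5346; C = log2(1 + SNR_linear) = log2(1 + 1.5346) = 1.3418

1.3418 bits/channel use


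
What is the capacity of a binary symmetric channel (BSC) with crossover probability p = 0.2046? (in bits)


H(p) = -p*log2(p) - (1-p)*log2(1-p) = -0.2046*log2(0.2046) - 0.7954*log2(0.7954) = 0.468354 + 0.262679 = 0.731. C = 1 - H(p) = 1 - 0.731 = 0.269

0.269 bits


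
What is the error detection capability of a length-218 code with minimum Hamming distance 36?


Detection capability = d_min - 1 = 36 - 1 = 35

35 errors


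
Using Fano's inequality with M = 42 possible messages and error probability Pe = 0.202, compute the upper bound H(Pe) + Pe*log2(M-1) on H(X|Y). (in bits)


H(Pe) = -Pe*log2(Pe) - (1-Pe)*log2(1-Pe) = -0.202*log2(0.202) - 0.798*log2(0.798) = 0.466130 + 0.259780 = 0.7259. Pe*log2(M-1) = 0.202*log2(41) = 1.082226. Bound = H(Pe) + Pe*log2(M-1) = 0.466130 + 0.259780 + 1.082226 = 1.8081

1.8081 bits


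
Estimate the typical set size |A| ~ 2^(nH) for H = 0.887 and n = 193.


log2|A_typical| = nH = 193 * 0.887 = 171.191, so |A_typical| ~ 2^171.191 = 3.417e+51

3.417e+51


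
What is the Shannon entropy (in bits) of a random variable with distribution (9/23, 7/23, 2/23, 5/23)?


H = -sum(p_i * log2(p_i)). Terms: -(9/23)*log2(9/23) = 0.529684; -(7/23)*log2(7/23) = 0.522324; -(2/23)*log2(2/23) = 0.306397; -(5/23)*log2(5/23) = 0.478616. H = 0.529684 + 0.522324 + 0.306397 + 0.478616 = 1.837

1.837 bits


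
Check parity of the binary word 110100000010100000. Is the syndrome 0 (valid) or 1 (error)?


Syndrome = XOR of all bits = 1 XOR 1 XOR 0 XOR 1 XOR 0 XOR 0 XOR 0 XOR 0 XOR 0 XOR 0 XOR 1 XOR 0 XOR 1 XOR 0 XOR 0 XOR 0 XOR 0 XOR 0 = 1

1


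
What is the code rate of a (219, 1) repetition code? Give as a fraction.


Rate = k/n = 1/219

1/219


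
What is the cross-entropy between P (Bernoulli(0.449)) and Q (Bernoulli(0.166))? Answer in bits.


H(P,Q) = -p*log2(q) - (1-p)*log2(1-q). -0.449*log2(0.166) = 1.163244; -0.551*log2(0.834) = 0.144296. H(P,Q) = 1.163244 + 0.144296 = 1.3075

1.3075 bits


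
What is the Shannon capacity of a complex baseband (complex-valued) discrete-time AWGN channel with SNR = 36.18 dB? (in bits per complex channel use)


SNR_linear = 10^(36.18/10) = 4149.5404; C = log2(1 + SNR_linear) = log2(1 + 4149.5404) = 12.0191

12.0191 bits/channel use


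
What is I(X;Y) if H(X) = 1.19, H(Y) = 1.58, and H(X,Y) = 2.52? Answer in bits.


I(X;Y) = H(X) + H(Y) - H(X,Y) = 1.19 + 1.58 - 2.52 = 0.25

0.25 bits


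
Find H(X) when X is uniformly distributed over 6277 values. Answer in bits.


H = log2(n) = log2(6277) = 12.6159

12.6159 bits


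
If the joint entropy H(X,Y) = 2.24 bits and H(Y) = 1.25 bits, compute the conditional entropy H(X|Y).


H(X|Y) = H(X,Y) - H(Y) = 2.24 - 1.25 = 0.99

0.99 bits


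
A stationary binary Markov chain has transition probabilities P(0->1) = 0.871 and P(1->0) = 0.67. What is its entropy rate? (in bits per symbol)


Stationary distribution: pi_0 = p10/(p01+p10) = 0.4348, pi_1 = 0.5652. Entropy rate H' = pi_0*H(p01) + pi_1*H(p10) = 0.4348*0.5547 + 0.5652*0.9149 = 0.7583

0.7583 bits/symbol


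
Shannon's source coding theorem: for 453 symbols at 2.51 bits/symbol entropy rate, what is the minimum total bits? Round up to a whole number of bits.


Minimum bits >= n * H = 453 * 2.51 = 1137.03, rounded up to a whole number of bits = 1138

1138 bits


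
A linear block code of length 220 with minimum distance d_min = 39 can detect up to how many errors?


Detection capability = d_min - 1 = 39 - 1 = 38

38 errors


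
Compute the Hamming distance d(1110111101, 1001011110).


Count differing positions: . ^ ^ ^ ^ . . . ^ ^ = 6 differences

6


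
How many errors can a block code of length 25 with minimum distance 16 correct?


Correction capability = floor((d-1)/2) = floor((16-1)/2) = 7

7 errors


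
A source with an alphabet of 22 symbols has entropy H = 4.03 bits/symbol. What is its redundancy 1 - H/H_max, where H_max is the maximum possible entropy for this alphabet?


H_max = log2(K) = log2(22) = 4.4594 bits/symbol. Redundancy = 1 - H/H_max = 1 - 4.03/4.4594 = 1 - 0.9037 = 0.0963

0.0963


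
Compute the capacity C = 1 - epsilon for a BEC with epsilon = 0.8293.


C = 1 - epsilon = 1 - 0.8293 = 0.1707

0.1707 bits


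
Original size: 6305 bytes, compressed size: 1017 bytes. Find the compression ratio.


Ratio = original / compressed = 6305 / 1017 = 6.1996

6.1996


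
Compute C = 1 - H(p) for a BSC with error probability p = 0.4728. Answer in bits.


H(p) = -p*log2(p) - (1-p)*log2(1-p) = -0.4728*log2(0.4728) - 0.5272*log2(0.5272) = 0.510954 + 0.486910 = 0.9979. C = 1 - H(p) = 1 - 0.9979 = 0.0021

0.0021 bits


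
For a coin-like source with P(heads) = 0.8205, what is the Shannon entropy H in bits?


H = -p*log2(p) - (1-p)*log2(1-p). -0.8205*log2(0.8205) = 0.234191; -0.1795*log2(0.1795) = 0.444791. H = 0.234191 + 0.444791 = 0.679

0.679 bits


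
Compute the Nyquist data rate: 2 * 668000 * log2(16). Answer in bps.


Rate = 2 * B * log2(M) = 2 * 668000 * 4.0 = 5344000.0

5344000.0 bps


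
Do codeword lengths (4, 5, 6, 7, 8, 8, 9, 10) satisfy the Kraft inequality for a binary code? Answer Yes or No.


Kraft sum = sum(2^(-l_i)) = 0.1279, need <= 1. Result: satisfied (a binary prefix-free code with these lengths exists)

Yes


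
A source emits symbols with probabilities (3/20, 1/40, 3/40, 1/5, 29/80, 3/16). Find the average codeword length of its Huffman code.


Huffman construction (repeatedly merge the two least-probable nodes; each merge adds 1 bit to every symbol beneath it): 1/40 + 3/40 = 1/10; 1/10 + 3/20 = 1/4; 3/16 + 1/5 = 31/80; 1/4 + 29/80 = 49/80; 31/80 + 49/80 = 1. Resulting codeword lengths (in the order the probabilities were given): (3, 4, 4, 2, 2, 2). L_avg = sum(p_i * l_i) = 3/20*3 + 1/40*4 + 3/40*4 + 1/5*2 + 29/80*2 + 3/16*2 = 47/20 = 2.35

2.35 bits


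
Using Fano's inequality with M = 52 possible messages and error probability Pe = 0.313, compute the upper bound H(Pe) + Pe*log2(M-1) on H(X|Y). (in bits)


H(Pe) = -Pe*log2(Pe) - (1-Pe)*log2(1-Pe) = -0.313*log2(0.313) - 0.687*log2(0.687) = 0.524515 + 0.372092 = 0.8966. Pe*log2(M-1) = 0.313*log2(51) = 1.775469. Bound = H(Pe) + Pe*log2(M-1) = 0.524515 + 0.372092 + 1.775469 = 2.6721

2.6721 bits


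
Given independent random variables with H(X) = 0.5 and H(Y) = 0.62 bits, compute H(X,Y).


For independent variables, H(X,Y) = H(X) + H(Y) = 0.5 + 0.62 = 1.12

1.12 bits


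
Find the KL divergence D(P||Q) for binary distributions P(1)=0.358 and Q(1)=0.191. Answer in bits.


KL = p*log2(p/q) + (1-p)*log2((1-p)/(1-q)) = 0.358*log2(0.358/0.191) + 0.642*log2(0.642/0.809) = 0.1103

0.1103 bits


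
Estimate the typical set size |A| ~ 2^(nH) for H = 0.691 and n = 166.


log2|A_typical| = nH = 166 * 0.691 = 114.706, so |A_typical| ~ 2^114.706 = 3.388e+34

3.388e+34


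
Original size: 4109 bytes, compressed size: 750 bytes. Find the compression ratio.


Ratio = original / compressed = 4109 / 750 = 5.4787

5.4787


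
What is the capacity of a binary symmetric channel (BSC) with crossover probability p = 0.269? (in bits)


H(p) = -p*log2(p) - (1-p)*log2(1-p) = -0.269*log2(0.269) - 0.731*log2(0.731) = 0.509573 + 0.330453 = 0.84. C = 1 - H(p) = 1 - 0.84 = 0.16

0.16 bits


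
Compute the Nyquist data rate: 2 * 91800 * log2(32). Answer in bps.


Rate = 2 * B * log2(M) = 2 * 91800 * 5.0 = 918000.0

918000.0 bps


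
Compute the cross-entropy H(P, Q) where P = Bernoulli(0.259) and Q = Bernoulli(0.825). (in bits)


H(P,Q) = -p*log2(q) - (1-p)*log2(1-q). -0.259*log2(0.825) = 0.071881; -0.741*log2(0.175) = 1.863299. H(P,Q) = 0.071881 + 1.863299 = 1.9352

1.9352 bits


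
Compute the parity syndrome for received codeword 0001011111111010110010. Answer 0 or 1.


Syndrome = XOR of all bits = 0 XOR 0 XOR 0 XOR 1 XOR 0 XOR 1 XOR 1 XOR 1 XOR 1 XOR 1 XOR 1 XOR 1 XOR 1 XOR 0 XOR 1 XOR 0 XOR 1 XOR 1 XOR 0 XOR 0 XOR 1 XOR 0 = 1

1


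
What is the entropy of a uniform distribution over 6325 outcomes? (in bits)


H = log2(n) = log2(6325) = 12.6268

12.6268 bits


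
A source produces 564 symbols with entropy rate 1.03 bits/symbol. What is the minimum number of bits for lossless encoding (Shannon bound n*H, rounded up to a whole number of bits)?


Minimum bits >= n * H = 564 * 1.03 = 580.92, rounded up to a whole number of bits = 581

581 bits


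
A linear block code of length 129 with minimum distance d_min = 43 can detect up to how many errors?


Detection capability = d_min - 1 = 43 - 1 = 42

42 errors


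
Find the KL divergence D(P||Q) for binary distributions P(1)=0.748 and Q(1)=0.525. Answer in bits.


KL = p*log2(p/q) + (1-p)*log2((1-p)/(1-q)) = 0.748*log2(0.748/0.525) + 0.252*log2(0.252/0.475) = 0.1516

0.1516 bits


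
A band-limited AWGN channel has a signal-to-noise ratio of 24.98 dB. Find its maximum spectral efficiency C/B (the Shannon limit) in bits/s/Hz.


SNR_linear = 10^(24.98/10) = 314.7748; C/B = log2(1 + SNR_linear) = log2(1 + 314.7748) = 8.3028

8.3028 bits/s/Hz


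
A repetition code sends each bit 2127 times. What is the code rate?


Rate = k/n = 1/2127

1/2127


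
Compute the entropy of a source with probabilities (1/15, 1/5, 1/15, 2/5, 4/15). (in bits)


H = -sum(p_i * log2(p_i)). Terms: -(1/15)*log2(1/15) = 0.260459; -(1/5)*log2(1/5) = 0.464386; -(1/15)*log2(1/15) = 0.260459; -(2/5)*log2(2/5) = 0.528771; -(4/15)*log2(4/15) = 0.508504. H = 0.260459 + 0.464386 + 0.260459 + 0.528771 + 0.508504 = 2.0226

2.0226 bits


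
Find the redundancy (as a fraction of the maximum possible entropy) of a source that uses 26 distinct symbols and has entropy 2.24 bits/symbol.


H_max = log2(K) = log2(26) = 4.7004 bits/symbol. Redundancy = 1 - H/H_max = 1 - 2.24/4.7004 = 1 - 0.4766 = 0.5234

0.5234


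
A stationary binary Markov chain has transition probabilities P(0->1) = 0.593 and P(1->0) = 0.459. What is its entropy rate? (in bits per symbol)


Stationary distribution: pi_0 = p10/(p01+p10) = 0.4363, pi_1 = 0.5637. Entropy rate H' = pi_0*H(p01) + pi_1*H(p10) = 0.4363*0.9749 + 0.5637*0.9951 = 0.9863

0.9863 bits/symbol


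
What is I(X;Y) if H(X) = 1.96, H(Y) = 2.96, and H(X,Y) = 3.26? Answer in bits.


I(X;Y) = H(X) + H(Y) - H(X,Y) = 1.96 + 2.96 - 3.26 = 1.66

1.66 bits


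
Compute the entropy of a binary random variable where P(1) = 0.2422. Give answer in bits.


H = -p*log2(p) - (1-p)*log2(1-p). -0.2422*log2(0.2422) = 0.495476; -0.7578*log2(0.7578) = 0.303204. H = 0.495476 + 0.303204 = 0.7987

0.7987 bits


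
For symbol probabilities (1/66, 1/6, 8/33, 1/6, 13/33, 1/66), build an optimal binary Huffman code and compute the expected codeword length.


Huffman construction (repeatedly merge the two least-probable nodes; each merge adds 1 bit to every symbol beneath it): 1/66 + 1/66 = 1/33; 1/33 + 1/6 = 13/66; 1/6 + 13/66 = 4/11; 8/33 + 4/11 = 20/33; 13/33 + 20/33 = 1. Resulting codeword lengths (in the order the probabilities were given): (5, 4, 2, 3, 1, 5). L_avg = sum(p_i * l_i) = 1/66*5 + 1/6*4 + 8/33*2 + 1/6*3 + 13/33*1 + 1/66*5 = 145/66 = 2.197

2.197 bits


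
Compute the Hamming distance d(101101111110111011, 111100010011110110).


Count differing positions: . ^ . . . ^ ^ . ^ ^ . ^ . . ^ ^ . ^ = 9 differences

9


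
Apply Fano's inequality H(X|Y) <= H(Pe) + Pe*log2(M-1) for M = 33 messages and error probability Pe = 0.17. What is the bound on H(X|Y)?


H(Pe) = -Pe*log2(Pe) - (1-Pe)*log2(1-Pe) = -0.17*log2(0.17) - 0.83*log2(0.83) = 0.434587 + 0.223118 = 0.6577. Pe*log2(M-1) = 0.17*log2(32) = 0.850000. Bound = H(Pe) + Pe*log2(M-1) = 0.434587 + 0.223118 + 0.850000 = 1.5077

1.5077 bits


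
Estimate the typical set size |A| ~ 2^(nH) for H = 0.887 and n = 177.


log2|A_typical| = nH = 177 * 0.887 = 156.999, so |A_typical| ~ 2^156.999 = 1.826e+47

1.826e+47


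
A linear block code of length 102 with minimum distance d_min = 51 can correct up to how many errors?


Correction capability = floor((d-1)/2) = floor((51-1)/2) = 25

25 errors


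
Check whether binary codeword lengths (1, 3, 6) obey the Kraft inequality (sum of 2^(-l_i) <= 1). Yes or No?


Kraft sum = sum(2^(-l_i)) = 0.6406, need <= 1. Result: satisfied (a binary prefix-free code with these lengths exists)

Yes


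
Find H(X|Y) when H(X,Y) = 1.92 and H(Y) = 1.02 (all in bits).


H(X|Y) = H(X,Y) - H(Y) = 1.92 - 1.02 = 0.9

0.9 bits


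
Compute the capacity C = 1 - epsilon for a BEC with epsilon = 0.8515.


C = 1 - epsilon = 1 - 0.8515 = 0.1485

0.1485 bits


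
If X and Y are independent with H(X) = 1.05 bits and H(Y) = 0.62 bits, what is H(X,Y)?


For independent variables, H(X,Y) = H(X) + H(Y) = 1.05 + 0.62 = 1.67

1.67 bits


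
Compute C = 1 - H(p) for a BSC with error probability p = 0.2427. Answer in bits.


H(p) = -p*log2(p) - (1-p)*log2(1-p) = -0.2427*log2(0.2427) - 0.7573*log2(0.7573) = 0.495776 + 0.303725 = 0.7995. C = 1 - H(p) = 1 - 0.7995 = 0.2005

0.2005 bits


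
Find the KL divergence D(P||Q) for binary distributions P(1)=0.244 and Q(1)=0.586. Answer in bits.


KL = p*log2(p/q) + (1-p)*log2((1-p)/(1-q)) = 0.244*log2(0.244/0.586) + 0.756*log2(0.756/0.414) = 0.3484

0.3484 bits


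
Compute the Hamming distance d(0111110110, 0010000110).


Count differing positions: . ^ . ^ ^ ^ . . . . = 4 differences

4


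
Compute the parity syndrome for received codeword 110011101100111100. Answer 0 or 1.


Syndrome = XOR of all bits = 1 XOR 1 XOR 0 XOR 0 XOR 1 XOR 1 XOR 1 XOR 0 XOR 1 XOR 1 XOR 0 XOR 0 XOR 1 XOR 1 XOR 1 XOR 1 XOR 0 XOR 0 = 1

1


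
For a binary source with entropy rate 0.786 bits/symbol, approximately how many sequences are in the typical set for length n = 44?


log2|A_typical| = nH = 44 * 0.786 = 34.584, so |A_typical| ~ 2^34.584 = 2.575e+10

2.575e+10


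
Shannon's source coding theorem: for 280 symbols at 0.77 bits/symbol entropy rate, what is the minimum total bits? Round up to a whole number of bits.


Minimum bits >= n * H = 280 * 0.77 = 215.6, rounded up to a whole number of bits = 216

216 bits


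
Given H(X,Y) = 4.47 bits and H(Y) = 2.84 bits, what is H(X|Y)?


H(X|Y) = H(X,Y) - H(Y) = 4.47 - 2.84 = 1.63

1.63 bits


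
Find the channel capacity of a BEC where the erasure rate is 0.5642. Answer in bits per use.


C = 1 - epsilon = 1 - 0.5642 = 0.4358

0.4358 bits


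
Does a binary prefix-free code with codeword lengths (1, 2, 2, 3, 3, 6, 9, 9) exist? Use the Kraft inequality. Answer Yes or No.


Kraft sum = sum(2^(-l_i)) = 1.2695, need <= 1. Result: violated (a binary prefix-free code with these lengths cannot exist)

No


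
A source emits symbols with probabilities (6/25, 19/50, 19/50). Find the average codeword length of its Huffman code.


Huffman construction (repeatedly merge the two least-probable nodes; each merge adds 1 bit to every symbol beneath it): 6/25 + 19/50 = 31/50; 19/50 + 31/50 = 1. Resulting codeword lengths (in the order the probabilities were given): (2, 2, 1). L_avg = sum(p_i * l_i) = 6/25*2 + 19/50*2 + 19/50*1 = 81/50 = 1.62

1.62 bits


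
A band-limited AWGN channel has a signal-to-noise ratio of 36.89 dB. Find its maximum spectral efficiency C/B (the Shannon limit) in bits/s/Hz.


SNR_linear = 10^(36.89/10) = 4886.5236; C/B = log2(1 + SNR_linear) = log2(1 + 4886.5236) = 12.2549

12.2549 bits/s/Hz


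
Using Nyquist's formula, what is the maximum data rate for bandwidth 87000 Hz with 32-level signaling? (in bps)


Rate = 2 * B * log2(M) = 2 * 87000 * 5.0 = 870000.0

870000.0 bps


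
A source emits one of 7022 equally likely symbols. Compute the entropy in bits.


H = log2(n) = log2(7022) = 12.7777

12.7777 bits


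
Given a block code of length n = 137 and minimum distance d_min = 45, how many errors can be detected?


Detection capability = d_min - 1 = 45 - 1 = 44

44 errors


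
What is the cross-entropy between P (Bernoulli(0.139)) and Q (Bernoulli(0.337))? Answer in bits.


H(P,Q) = -p*log2(q) - (1-p)*log2(1-q). -0.139*log2(0.337) = 0.218116; -0.861*log2(0.663) = 0.510503. H(P,Q) = 0.218116 + 0.510503 = 0.7286

0.7286 bits


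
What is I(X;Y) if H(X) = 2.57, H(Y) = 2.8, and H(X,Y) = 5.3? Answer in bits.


I(X;Y) = H(X) + H(Y) - H(X,Y) = 2.57 + 2.8 - 5.3 = 0.07

0.07 bits


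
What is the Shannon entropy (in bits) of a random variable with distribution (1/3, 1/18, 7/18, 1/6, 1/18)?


H = -sum(p_i * log2(p_i)). Terms: -(1/3)*log2(1/3) = 0.528321; -(1/18)*log2(1/18) = 0.231663; -(7/18)*log2(7/18) = 0.529888; -(1/6)*log2(1/6) = 0.430827; -(1/18)*log2(1/18) = 0.231663. H = 0.528321 + 0.231663 + 0.529888 + 0.430827 + 0.231663 = 1.9524

1.9524 bits


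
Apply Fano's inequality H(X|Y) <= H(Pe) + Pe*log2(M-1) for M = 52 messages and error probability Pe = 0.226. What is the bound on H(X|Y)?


H(Pe) = -Pe*log2(Pe) - (1-Pe)*log2(1-Pe) = -0.226*log2(0.226) - 0.774*log2(0.774) = 0.484907 + 0.286066 = 0.771. Pe*log2(M-1) = 0.226*log2(51) = 1.281968. Bound = H(Pe) + Pe*log2(M-1) = 0.484907 + 0.286066 + 1.281968 = 2.0529

2.0529 bits


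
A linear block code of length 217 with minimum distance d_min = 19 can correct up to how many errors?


Correction capability = floor((d-1)/2) = floor((19-1)/2) = 9

9 errors


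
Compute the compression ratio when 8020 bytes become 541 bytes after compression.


Ratio = original / compressed = 8020 / 541 = 14.8244

14.8244


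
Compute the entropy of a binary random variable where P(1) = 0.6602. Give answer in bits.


H = -p*log2(p) - (1-p)*log2(1-p). -0.6602*log2(0.6602) = 0.395476; -0.3398*log2(0.3398) = 0.529151. H = 0.395476 + 0.529151 = 0.9246

0.9246 bits


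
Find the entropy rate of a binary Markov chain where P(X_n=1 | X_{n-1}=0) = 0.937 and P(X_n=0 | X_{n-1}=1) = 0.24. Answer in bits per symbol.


Stationary distribution: pi_0 = p10/(p01+p10) = 0.2039, pi_1 = 0.7961. Entropy rate H' = pi_0*H(p01) + pi_1*H(p10) = 0.2039*0.3392 + 0.7961*0.795 = 0.7021

0.7021 bits/symbol


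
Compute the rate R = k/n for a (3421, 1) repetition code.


Rate = k/n = 1/3421

1/3421


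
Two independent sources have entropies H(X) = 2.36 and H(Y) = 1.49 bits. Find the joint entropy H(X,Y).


For independent variables, H(X,Y) = H(X) + H(Y) = 2.36 + 1.49 = 3.85

3.85 bits


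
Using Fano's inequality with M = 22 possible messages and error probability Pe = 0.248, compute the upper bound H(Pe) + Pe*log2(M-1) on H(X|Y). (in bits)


H(Pe) = -Pe*log2(Pe) - (1-Pe)*log2(1-Pe) = -0.248*log2(0.248) - 0.752*log2(0.752) = 0.498874 + 0.309219 = 0.8081. Pe*log2(M-1) = 0.248*log2(21) = 1.089295. Bound = H(Pe) + Pe*log2(M-1) = 0.498874 + 0.309219 + 1.089295 = 1.8974

1.8974 bits


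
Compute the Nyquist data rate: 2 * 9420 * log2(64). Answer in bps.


Rate = 2 * B * log2(M) = 2 * 9420 * 6.0 = 113040.0

113040.0 bps


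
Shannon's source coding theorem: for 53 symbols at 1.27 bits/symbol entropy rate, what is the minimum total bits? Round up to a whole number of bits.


Minimum bits >= n * H = 53 * 1.27 = 67.31, rounded up to a whole number of bits = 68

68 bits


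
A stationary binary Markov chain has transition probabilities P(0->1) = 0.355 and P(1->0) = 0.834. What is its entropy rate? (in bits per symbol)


Stationary distribution: pi_0 = p10/(p01+p10) = 0.7014, pi_1 = 0.2986. Entropy rate H' = pi_0*H(p01) + pi_1*H(p10) = 0.7014*0.9385 + 0.2986*0.6485 = 0.8519

0.8519 bits/symbol


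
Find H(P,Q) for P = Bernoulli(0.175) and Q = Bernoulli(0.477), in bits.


H(P,Q) = -p*log2(q) - (1-p)*log2(1-q). -0.175*log2(0.477) = 0.186889; -0.825*log2(0.523) = 0.771472. H(P,Q) = 0.186889 + 0.771472 = 0.9584

0.9584 bits


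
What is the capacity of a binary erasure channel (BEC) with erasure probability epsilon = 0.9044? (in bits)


C = 1 - epsilon = 1 - 0.9044 = 0.0956

0.0956 bits


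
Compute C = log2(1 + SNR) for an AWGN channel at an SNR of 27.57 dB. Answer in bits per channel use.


SNR_linear = 10^(27.57/10) = 571.4786; C = log2(1 + SNR_linear) = log2(1 + 571.4786) = 9.1611

9.1611 bits/channel use


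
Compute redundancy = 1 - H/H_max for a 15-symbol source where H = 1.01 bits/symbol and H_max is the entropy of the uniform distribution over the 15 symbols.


H_max = log2(K) = log2(15) = 3.9069 bits/symbol. Redundancy = 1 - H/H_max = 1 - 1.01/3.9069 = 1 - 0.2585 = 0.7415

0.7415


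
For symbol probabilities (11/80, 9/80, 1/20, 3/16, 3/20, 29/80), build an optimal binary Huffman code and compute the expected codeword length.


Huffman construction (repeatedly merge the two least-probable nodes; each merge adds 1 bit to every symbol beneath it): 1/20 + 9/80 = 13/80; 11/80 + 3/20 = 23/80; 13/80 + 3/16 = 7/20; 23/80 + 7/20 = 51/80; 29/80 + 51/80 = 1. Resulting codeword lengths (in the order the probabilities were given): (3, 4, 4, 3, 3, 1). L_avg = sum(p_i * l_i) = 11/80*3 + 9/80*4 + 1/20*4 + 3/16*3 + 3/20*3 + 29/80*1 = 39/16 = 2.4375

2.4375 bits


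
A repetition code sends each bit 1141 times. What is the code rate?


Rate = k/n = 1/1141

1/1141


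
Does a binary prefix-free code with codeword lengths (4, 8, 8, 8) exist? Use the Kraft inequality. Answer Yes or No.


Kraft sum = sum(2^(-l_i)) = 0.0742, need <= 1. Result: satisfied (a binary prefix-free code with these lengths exists)

Yes


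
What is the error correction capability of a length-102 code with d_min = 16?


Correction capability = floor((d-1)/2) = floor((16-1)/2) = 7

7 errors


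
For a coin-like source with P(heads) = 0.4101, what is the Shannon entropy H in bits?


H = -p*log2(p) - (1-p)*log2(1-p). -0.4101*log2(0.4101) = 0.527369; -0.5899*log2(0.5899) = 0.449184. H = 0.527369 + 0.449184 = 0.9766

0.9766 bits


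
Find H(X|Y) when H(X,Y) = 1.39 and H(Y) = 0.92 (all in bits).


H(X|Y) = H(X,Y) - H(Y) = 1.39 - 0.92 = 0.47

0.47 bits


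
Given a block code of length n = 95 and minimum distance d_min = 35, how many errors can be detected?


Detection capability = d_min - 1 = 35 - 1 = 34

34 errors


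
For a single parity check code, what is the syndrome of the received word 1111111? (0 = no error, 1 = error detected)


Syndrome = XOR of all bits = 1 XOR 1 XOR 1 XOR 1 XOR 1 XOR 1 XOR 1 = 1

1


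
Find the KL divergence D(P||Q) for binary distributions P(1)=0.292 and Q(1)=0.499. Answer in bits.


KL = p*log2(p/q) + (1-p)*log2((1-p)/(1-q)) = 0.292*log2(0.292/0.499) + 0.708*log2(0.708/0.501) = 0.1275

0.1275 bits


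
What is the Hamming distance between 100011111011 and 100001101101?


Count differing positions: . . . . ^ . . ^ . ^ ^ . = 4 differences

4


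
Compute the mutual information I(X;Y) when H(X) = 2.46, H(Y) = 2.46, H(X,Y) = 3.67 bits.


I(X;Y) = H(X) + H(Y) - H(X,Y) = 2.46 + 2.46 - 3.67 = 1.25

1.25 bits


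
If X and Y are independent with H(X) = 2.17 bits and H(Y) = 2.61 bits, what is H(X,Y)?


For independent variables, H(X,Y) = H(X) + H(Y) = 2.17 + 2.61 = 4.78

4.78 bits


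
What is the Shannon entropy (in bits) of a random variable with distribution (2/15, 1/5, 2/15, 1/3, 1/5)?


H = -sum(p_i * log2(p_i)). Terms: -(2/15)*log2(2/15) = 0.387585; -(1/5)*log2(1/5) = 0.464386; -(2/15)*log2(2/15) = 0.387585; -(1/3)*log2(1/3) = 0.528321; -(1/5)*log2(1/5) = 0.464386. H = 0.387585 + 0.464386 + 0.387585 + 0.528321 + 0.464386 = 2.2323

2.2323 bits


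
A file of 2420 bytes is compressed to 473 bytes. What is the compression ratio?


Ratio = original / compressed = 2420 / 473 = 5.1163

5.1163


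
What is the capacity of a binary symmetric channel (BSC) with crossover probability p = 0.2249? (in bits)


H(p) = -p*log2(p) - (1-p)*log2(1-p) = -0.2249*log2(0.2249) - 0.7751*log2(0.7751) = 0.484130 + 0.284885 = 0.769. C = 1 - H(p) = 1 - 0.769 = 0.231

0.231 bits


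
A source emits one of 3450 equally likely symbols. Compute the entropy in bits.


H = log2(n) = log2(3450) = 11.7524

11.7524 bits


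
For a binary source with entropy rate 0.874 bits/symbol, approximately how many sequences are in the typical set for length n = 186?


log2|A_typical| = nH = 186 * 0.874 = 162.564, so |A_typical| ~ 2^162.564 = 8.643e+48

8.643e+48


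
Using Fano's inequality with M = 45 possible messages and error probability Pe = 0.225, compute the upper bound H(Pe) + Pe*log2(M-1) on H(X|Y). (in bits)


H(Pe) = -Pe*log2(Pe) - (1-Pe)*log2(1-Pe) = -0.225*log2(0.225) - 0.775*log2(0.775) = 0.484201 + 0.284992 = 0.7692. Pe*log2(M-1) = 0.225*log2(44) = 1.228372. Bound = H(Pe) + Pe*log2(M-1) = 0.484201 + 0.284992 + 1.228372 = 1.9976

1.9976 bits


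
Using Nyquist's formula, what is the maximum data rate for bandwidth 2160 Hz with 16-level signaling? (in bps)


Rate = 2 * B * log2(M) = 2 * 2160 * 4.0 = 17280.0

17280.0 bps


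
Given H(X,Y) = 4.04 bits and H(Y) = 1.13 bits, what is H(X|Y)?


H(X|Y) = H(X,Y) - H(Y) = 4.04 - 1.13 = 2.91

2.91 bits


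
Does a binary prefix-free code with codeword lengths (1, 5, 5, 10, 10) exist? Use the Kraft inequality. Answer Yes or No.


Kraft sum = sum(2^(-l_i)) = 0.5645, need <= 1. Result: satisfied (a binary prefix-free code with these lengths exists)

Yes


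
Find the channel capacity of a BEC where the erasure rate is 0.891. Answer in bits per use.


C = 1 - epsilon = 1 - 0.891 = 0.109

0.109 bits


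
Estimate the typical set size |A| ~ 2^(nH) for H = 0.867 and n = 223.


log2|A_typical| = nH = 223 * 0.867 = 193.341, so |A_typical| ~ 2^193.341 = 1.590e+58

1.590e+58


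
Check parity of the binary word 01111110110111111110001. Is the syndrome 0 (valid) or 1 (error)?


Syndrome = XOR of all bits = 0 XOR 1 XOR 1 XOR 1 XOR 1 XOR 1 XOR 1 XOR 0 XOR 1 XOR 1 XOR 0 XOR 1 XOR 1 XOR 1 XOR 1 XOR 1 XOR 1 XOR 1 XOR 1 XOR 0 XOR 0 XOR 0 XOR 1 = 1

1


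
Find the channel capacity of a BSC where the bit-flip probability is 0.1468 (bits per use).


H(p) = -p*log2(p) - (1-p)*log2(1-p) = -0.1468*log2(0.1468) - 0.8532*log2(0.8532) = 0.406354 + 0.195420 = 0.6018. C = 1 - H(p) = 1 - 0.6018 = 0.3982

0.3982 bits


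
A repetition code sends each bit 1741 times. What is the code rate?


Rate = k/n = 1/1741

1/1741


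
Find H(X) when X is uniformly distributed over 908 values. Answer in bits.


H = log2(n) = log2(908) = 9.8265

9.8265 bits


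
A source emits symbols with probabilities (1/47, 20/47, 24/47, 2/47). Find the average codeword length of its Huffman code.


Huffman construction (repeatedly merge the two least-probable nodes; each merge adds 1 bit to every symbol beneath it): 1/47 + 2/47 = 3/47; 3/47 + 20/47 = 23/47; 23/47 + 24/47 = 1. Resulting codeword lengths (in the order the probabilities were given): (3, 2, 1, 3). L_avg = sum(p_i * l_i) = 1/47*3 + 20/47*2 + 24/47*1 + 2/47*3 = 73/47 = 1.5532

1.5532 bits


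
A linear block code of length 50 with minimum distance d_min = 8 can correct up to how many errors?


Correction capability = floor((d-1)/2) = floor((8-1)/2) = 3

3 errors


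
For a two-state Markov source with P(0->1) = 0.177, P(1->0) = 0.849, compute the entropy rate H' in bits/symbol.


Stationary distribution: pi_0 = p10/(p01+p10) = 0.8275, pi_1 = 0.1725. Entropy rate H' = pi_0*H(p01) + pi_1*H(p10) = 0.8275*0.6735 + 0.1725*0.6123 = 0.6629

0.6629 bits/symbol


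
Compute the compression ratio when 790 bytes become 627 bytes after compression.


Ratio = original / compressed = 790 / 627 = 1.26

1.26


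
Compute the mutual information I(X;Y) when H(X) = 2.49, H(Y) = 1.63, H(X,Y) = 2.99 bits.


I(X;Y) = H(X) + H(Y) - H(X,Y) = 2.49 + 1.63 - 2.99 = 1.13

1.13 bits


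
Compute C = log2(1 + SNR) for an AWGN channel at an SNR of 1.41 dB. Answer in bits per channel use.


SNR_linear = 10^(1.41/10) = 1.3836; C = log2(1 + SNR_linear) = log2(1 + 1.3836) = 1.2531

1.2531 bits/channel use


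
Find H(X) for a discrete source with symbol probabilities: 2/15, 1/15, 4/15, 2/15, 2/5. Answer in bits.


H = -sum(p_i * log2(p_i)). Terms: -(2/15)*log2(2/15) = 0.387585; -(1/15)*log2(1/15) = 0.260459; -(4/15)*log2(4/15) = 0.508504; -(2/15)*log2(2/15) = 0.387585; -(2/5)*log2(2/5) = 0.528771. H = 0.387585 + 0.260459 + 0.508504 + 0.387585 + 0.528771 = 2.0729

2.0729 bits


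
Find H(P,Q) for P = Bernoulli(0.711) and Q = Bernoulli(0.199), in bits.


H(P,Q) = -p*log2(q) - (1-p)*log2(1-q). -0.711*log2(0.199) = 1.656033; -0.289*log2(0.801) = 0.092516. H(P,Q) = 1.656033 + 0.092516 = 1.7485

1.7485 bits


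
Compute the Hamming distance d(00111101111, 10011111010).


Count differing positions: ^ . ^ . . . ^ . ^ . ^ = 5 differences

5


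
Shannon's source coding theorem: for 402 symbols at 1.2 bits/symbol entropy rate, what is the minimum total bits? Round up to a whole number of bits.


Minimum bits >= n * H = 402 * 1.2 = 482.4, rounded up to a whole number of bits = 483

483 bits


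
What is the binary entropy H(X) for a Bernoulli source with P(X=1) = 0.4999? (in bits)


H = -p*log2(p) - (1-p)*log2(1-p). -0.4999*log2(0.4999) = 0.500044; -0.5001*log2(0.5001) = 0.499956. H = 0.500044 + 0.499956 = 1.0

1.0 bits


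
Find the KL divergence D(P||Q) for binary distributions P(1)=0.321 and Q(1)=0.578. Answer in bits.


KL = p*log2(p/q) + (1-p)*log2((1-p)/(1-q)) = 0.321*log2(0.321/0.578) + 0.679*log2(0.679/0.422) = 0.1935

0.1935 bits


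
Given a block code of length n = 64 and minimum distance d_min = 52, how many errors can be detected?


Detection capability = d_min - 1 = 52 - 1 = 51

51 errors


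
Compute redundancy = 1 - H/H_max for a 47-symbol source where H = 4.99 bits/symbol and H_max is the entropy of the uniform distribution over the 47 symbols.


H_max = log2(K) = log2(47) = 5.5546 bits/symbol. Redundancy = 1 - H/H_max = 1 - 4.99/5.5546 = 1 - 0.8984 = 0.1016

0.1016


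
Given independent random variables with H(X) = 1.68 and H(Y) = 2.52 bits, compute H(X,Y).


For independent variables, H(X,Y) = H(X) + H(Y) = 1.68 + 2.52 = 4.2

4.2 bits


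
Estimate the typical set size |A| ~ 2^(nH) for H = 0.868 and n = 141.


log2|A_typical| = nH = 141 * 0.868 = 122.388, so |A_typical| ~ 2^122.388 = 6.958e+36

6.958e+36


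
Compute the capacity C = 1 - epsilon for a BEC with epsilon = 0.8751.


C = 1 - epsilon = 1 - 0.8751 = 0.1249

0.1249 bits


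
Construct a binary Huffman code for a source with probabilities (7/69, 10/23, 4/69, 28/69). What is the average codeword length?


Huffman construction (repeatedly merge the two least-probable nodes; each merge adds 1 bit to every symbol beneath it): 4/69 + 7/69 = 11/69; 11/69 + 28/69 = 13/23; 10/23 + 13/23 = 1. Resulting codeword lengths (in the order the probabilities were given): (3, 1, 3, 2). L_avg = sum(p_i * l_i) = 7/69*3 + 10/23*1 + 4/69*3 + 28/69*2 = 119/69 = 1.7246

1.7246 bits


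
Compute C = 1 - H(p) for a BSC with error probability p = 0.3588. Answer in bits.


H(p) = -p*log2(p) - (1-p)*log2(1-p) = -0.3588*log2(0.3588) - 0.6412*log2(0.6412) = 0.530575 + 0.411108 = 0.9417. C = 1 - H(p) = 1 - 0.9417 = 0.0583

0.0583 bits


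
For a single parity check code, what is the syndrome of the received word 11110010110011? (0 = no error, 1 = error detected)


Syndrome = XOR of all bits = 1 XOR 1 XOR 1 XOR 1 XOR 0 XOR 0 XOR 1 XOR 0 XOR 1 XOR 1 XOR 0 XOR 0 XOR 1 XOR 1 = 1

1


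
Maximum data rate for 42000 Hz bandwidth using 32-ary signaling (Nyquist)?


Rate = 2 * B * log2(M) = 2 * 42000 * 5.0 = 420000.0

420000.0 bps


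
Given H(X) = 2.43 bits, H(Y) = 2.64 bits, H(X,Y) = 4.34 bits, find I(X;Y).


I(X;Y) = H(X) + H(Y) - H(X,Y) = 2.43 + 2.64 - 4.34 = 0.73

0.73 bits


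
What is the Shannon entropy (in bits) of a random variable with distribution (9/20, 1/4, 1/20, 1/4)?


H = -sum(p_i * log2(p_i)). Terms: -(9/20)*log2(9/20) = 0.518401; -(1/4)*log2(1/4) = 0.500000; -(1/20)*log2(1/20) = 0.216096; -(1/4)*log2(1/4) = 0.500000. H = 0.518401 + 0.500000 + 0.216096 + 0.500000 = 1.7345

1.7345 bits


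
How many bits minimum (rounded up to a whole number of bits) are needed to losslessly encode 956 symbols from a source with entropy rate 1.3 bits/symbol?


Minimum bits >= n * H = 956 * 1.3 = 1242.8, rounded up to a whole number of bits = 1243

1243 bits


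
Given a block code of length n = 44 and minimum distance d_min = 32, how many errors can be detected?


Detection capability = d_min - 1 = 32 - 1 = 31

31 errors


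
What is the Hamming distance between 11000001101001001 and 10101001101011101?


Count differing positions: . ^ ^ . ^ . . . . . . . ^ . ^ . . = 5 differences

5


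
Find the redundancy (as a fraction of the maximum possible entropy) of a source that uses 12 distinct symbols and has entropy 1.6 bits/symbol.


H_max = log2(K) = log2(12) = 3.585 bits/symbol. Redundancy = 1 - H/H_max = 1 - 1.6/3.585 = 1 - 0.4463 = 0.5537

0.5537


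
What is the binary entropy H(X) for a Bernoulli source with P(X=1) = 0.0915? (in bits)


H = -p*log2(p) - (1-p)*log2(1-p). -0.0915*log2(0.0915) = 0.315683; -0.9085*log2(0.9085) = 0.125774. H = 0.315683 + 0.125774 = 0.4415

0.4415 bits


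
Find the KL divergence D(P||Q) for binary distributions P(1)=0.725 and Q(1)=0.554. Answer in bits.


KL = p*log2(p/q) + (1-p)*log2((1-p)/(1-q)) = 0.725*log2(0.725/0.554) + 0.275*log2(0.275/0.446) = 0.0895

0.0895 bits


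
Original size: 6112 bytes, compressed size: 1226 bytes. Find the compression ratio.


Ratio = original / compressed = 6112 / 1226 = 4.9853

4.9853


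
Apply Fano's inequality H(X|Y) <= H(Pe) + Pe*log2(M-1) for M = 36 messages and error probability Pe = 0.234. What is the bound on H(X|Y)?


H(Pe) = -Pe*log2(Pe) - (1-Pe)*log2(1-Pe) = -0.234*log2(0.234) - 0.766*log2(0.766) = 0.490328 + 0.294591 = 0.7849. Pe*log2(M-1) = 0.234*log2(35) = 1.200252. Bound = H(Pe) + Pe*log2(M-1) = 0.490328 + 0.294591 + 1.200252 = 1.9852

1.9852 bits


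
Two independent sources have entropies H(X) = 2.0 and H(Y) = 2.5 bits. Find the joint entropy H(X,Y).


For independent variables, H(X,Y) = H(X) + H(Y) = 2.0 + 2.5 = 4.5

4.5 bits


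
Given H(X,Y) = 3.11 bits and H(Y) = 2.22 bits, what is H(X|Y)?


H(X|Y) = H(X,Y) - H(Y) = 3.11 - 2.22 = 0.89

0.89 bits


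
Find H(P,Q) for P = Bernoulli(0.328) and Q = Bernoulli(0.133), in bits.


H(P,Q) = -p*log2(q) - (1-p)*log2(1-q). -0.328*log2(0.133) = 0.954645; -0.672*log2(0.867) = 0.138362. H(P,Q) = 0.954645 + 0.138362 = 1.093

1.093 bits


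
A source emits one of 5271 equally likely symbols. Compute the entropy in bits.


H = log2(n) = log2(5271) = 12.3639

12.3639 bits


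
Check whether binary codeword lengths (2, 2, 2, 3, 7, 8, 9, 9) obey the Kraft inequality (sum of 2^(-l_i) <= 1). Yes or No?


Kraft sum = sum(2^(-l_i)) = 0.8906, need <= 1. Result: satisfied (a binary prefix-free code with these lengths exists)

Yes


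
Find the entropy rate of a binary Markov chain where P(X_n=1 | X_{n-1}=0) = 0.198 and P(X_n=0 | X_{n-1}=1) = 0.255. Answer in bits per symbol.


Stationary distribution: pi_0 = p10/(p01+p10) = 0.5629, pi_1 = 0.4371. Entropy rate H' = pi_0*H(p01) + pi_1*H(p10) = 0.5629*0.7179 + 0.4371*0.8191 = 0.7621

0.7621 bits/symbol


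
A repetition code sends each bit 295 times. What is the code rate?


Rate = k/n = 1/295

1/295


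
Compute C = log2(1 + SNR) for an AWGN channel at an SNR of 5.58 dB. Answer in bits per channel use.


SNR_linear = 10^(5.58/10) = 3.6141; C = log2(1 + SNR_linear) = log2(1 + 3.6141) = 2.206

2.206 bits/channel use


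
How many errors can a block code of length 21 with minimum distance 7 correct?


Correction capability = floor((d-1)/2) = floor((7-1)/2) = 3

3 errors


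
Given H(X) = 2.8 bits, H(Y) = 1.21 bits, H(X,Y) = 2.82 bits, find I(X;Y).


I(X;Y) = H(X) + H(Y) - H(X,Y) = 2.8 + 1.21 - 2.82 = 1.19

1.19 bits


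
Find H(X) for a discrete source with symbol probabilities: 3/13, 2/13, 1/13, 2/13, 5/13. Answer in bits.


H = -sum(p_i * log2(p_i)). Terms: -(3/13)*log2(3/13) = 0.488187; -(2/13)*log2(2/13) = 0.415452; -(1/13)*log2(1/13) = 0.284649; -(2/13)*log2(2/13) = 0.415452; -(5/13)*log2(5/13) = 0.530197. H = 0.488187 + 0.415452 + 0.284649 + 0.415452 + 0.530197 = 2.1339

2.1339 bits


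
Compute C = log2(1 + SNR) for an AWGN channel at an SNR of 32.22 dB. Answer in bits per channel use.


SNR_linear = 10^(32.22/10) = 1667.2472; C = log2(1 + SNR_linear) = log2(1 + 1667.2472) = 10.7041

10.7041 bits/channel use


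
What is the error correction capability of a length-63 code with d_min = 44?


Correction capability = floor((d-1)/2) = floor((44-1)/2) = 21

21 errors


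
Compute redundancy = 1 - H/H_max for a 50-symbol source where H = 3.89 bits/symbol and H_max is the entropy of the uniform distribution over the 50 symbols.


H_max = log2(K) = log2(50) = 5.6439 bits/symbol. Redundancy = 1 - H/H_max = 1 - 3.89/5.6439 = 1 - 0.6892 = 0.3108

0.3108


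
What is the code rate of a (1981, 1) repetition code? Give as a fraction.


Rate = k/n = 1/1981

1/1981


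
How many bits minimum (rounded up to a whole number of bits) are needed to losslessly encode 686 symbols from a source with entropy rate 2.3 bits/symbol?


Minimum bits >= n * H = 686 * 2.3 = 1577.8, rounded up to a whole number of bits = 1578

1578 bits


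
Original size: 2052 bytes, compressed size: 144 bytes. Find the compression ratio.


Ratio = original / compressed = 2052 / 144 = 14.25

14.25


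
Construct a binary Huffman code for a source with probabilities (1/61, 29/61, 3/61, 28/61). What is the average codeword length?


Huffman construction (repeatedly merge the two least-probable nodes; each merge adds 1 bit to every symbol beneath it): 1/61 + 3/61 = 4/61; 4/61 + 28/61 = 32/61; 29/61 + 32/61 = 1. Resulting codeword lengths (in the order the probabilities were given): (3, 1, 3, 2). L_avg = sum(p_i * l_i) = 1/61*3 + 29/61*1 + 3/61*3 + 28/61*2 = 97/61 = 1.5902

1.5902 bits


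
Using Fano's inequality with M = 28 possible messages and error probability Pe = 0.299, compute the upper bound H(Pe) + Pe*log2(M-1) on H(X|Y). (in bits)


H(Pe) = -Pe*log2(Pe) - (1-Pe)*log2(1-Pe) = -0.299*log2(0.299) - 0.701*log2(0.701) = 0.520793 + 0.359272 = 0.8801. Pe*log2(M-1) = 0.299*log2(27) = 1.421711. Bound = H(Pe) + Pe*log2(M-1) = 0.520793 + 0.359272 + 1.421711 = 2.3018

2.3018 bits


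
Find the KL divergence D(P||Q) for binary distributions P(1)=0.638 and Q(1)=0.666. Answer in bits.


KL = p*log2(p/q) + (1-p)*log2((1-p)/(1-q)) = 0.638*log2(0.638/0.666) + 0.362*log2(0.362/0.334) = 0.0025

0.0025 bits


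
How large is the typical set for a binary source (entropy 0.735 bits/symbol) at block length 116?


log2|A_typical| = nH = 116 * 0.735 = 85.26, so |A_typical| ~ 2^85.26 = 4.633e+25

4.633e+25


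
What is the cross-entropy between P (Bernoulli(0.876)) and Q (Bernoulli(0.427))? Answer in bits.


H(P,Q) = -p*log2(q) - (1-p)*log2(1-q). -0.876*log2(0.427) = 1.075458; -0.124*log2(0.573) = 0.099621. H(P,Q) = 1.075458 + 0.099621 = 1.1751

1.1751 bits


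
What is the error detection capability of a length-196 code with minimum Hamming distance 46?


Detection capability = d_min - 1 = 46 - 1 = 45

45 errors


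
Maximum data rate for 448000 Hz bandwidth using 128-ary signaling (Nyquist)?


Rate = 2 * B * log2(M) = 2 * 448000 * 7.0 = 6272000.0

6272000.0 bps
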